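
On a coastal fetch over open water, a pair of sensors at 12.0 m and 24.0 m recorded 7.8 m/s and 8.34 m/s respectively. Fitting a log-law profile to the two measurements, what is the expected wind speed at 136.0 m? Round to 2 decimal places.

9.69 m/s

Log law: V ∝ ln(z/z₀). From the pair, with r = V₁/V₂ = 0.93525,
ln z₀ = (ln z₁ − r·ln z₂)/(1 − r) = (2.4849 − 0.93525×3.1781)/0.06475 = -7.5272 → z₀ = 0.0005382 m
V₃ = V₁ · ln(z₃/z₀)/ln(z₁/z₀) = 7.8 × 12.4399/10.0121 = 9.6914 m/s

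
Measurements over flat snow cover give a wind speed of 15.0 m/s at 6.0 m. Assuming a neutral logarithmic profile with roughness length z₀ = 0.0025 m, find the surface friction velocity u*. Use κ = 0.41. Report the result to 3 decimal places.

u* ≈ 0.790 m/s

Log law: V(z) = (u*/κ) · ln(z/z₀) ⇒ u* = κ · V / ln(z/z₀)
u* = 0.41 × 15.0 / ln(6.0/0.0025) = 0.41 × 15.0 / 7.7832
   = 6.1500 / 7.7832 = 0.7902 m/s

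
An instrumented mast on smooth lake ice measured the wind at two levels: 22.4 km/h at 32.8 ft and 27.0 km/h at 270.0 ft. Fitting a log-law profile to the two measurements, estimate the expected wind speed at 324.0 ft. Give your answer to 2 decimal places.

Log law: V ∝ ln(z/z₀). From the pair, with r = V₁/V₂ = 0.82963,
ln z₀ = (ln z₁ − r·ln z₂)/(1 − r) = (3.4904 − 0.82963×5.5984)/0.17037 = -6.7746 → z₀ = 0.001142 ft
V₃ = V₁ · ln(z₃/z₀)/ln(z₁/z₀) = 22.4 × 12.5553/10.2650 = 27.3979 km/h

27.40 km/h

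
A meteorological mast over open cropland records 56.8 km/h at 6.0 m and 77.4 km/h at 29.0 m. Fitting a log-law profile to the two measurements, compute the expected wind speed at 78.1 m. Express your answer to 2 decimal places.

Log law: V ∝ ln(z/z₀). From the pair, with r = V₁/V₂ = 0.73385,
ln z₀ = (ln z₁ − r·ln z₂)/(1 − r) = (1.7918 − 0.73385×3.3673)/0.26615 = -2.5524 → z₀ = 0.07789 m
V₃ = V₁ · ln(z₃/z₀)/ln(z₁/z₀) = 56.8 × 6.9104/4.3442 = 90.3532 km/h

90.35 km/h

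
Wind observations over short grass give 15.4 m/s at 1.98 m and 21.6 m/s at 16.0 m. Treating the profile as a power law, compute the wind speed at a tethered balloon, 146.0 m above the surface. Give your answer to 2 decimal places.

30.90 m/s

First find α: α = ln(V₂/V₁)/ln(z₂/z₁) = ln(21.6/15.4)/ln(16.0/1.98) = 0.33833/2.08949 = 0.1619
Extrapolate from 16.0 m to 146.0 m: V₃ = 21.6 × (146.0/16.0)^0.1619 = 21.6 × 1.4305 = 30.8982 m/s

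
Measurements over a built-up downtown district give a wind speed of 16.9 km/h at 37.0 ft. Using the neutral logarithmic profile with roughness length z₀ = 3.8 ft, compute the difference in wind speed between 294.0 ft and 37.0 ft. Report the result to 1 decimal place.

Log law: V₂ = V₁ · ln(z₂/z₀)/ln(z₁/z₀) = 16.9 × 4.3486/2.2759 = 32.2907 km/h
ΔV = 32.2907 − 16.9 = 15.3907 km/h

15.4 km/h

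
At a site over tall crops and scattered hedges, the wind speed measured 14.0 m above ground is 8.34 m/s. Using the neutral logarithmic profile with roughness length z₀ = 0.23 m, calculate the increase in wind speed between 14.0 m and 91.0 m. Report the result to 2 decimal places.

Log law: V₂ = V₁ · ln(z₂/z₀)/ln(z₁/z₀) = 8.34 × 5.9805/4.1087 = 12.1394 m/s
ΔV = 12.1394 − 8.34 = 3.7994 m/s

3.80 m/s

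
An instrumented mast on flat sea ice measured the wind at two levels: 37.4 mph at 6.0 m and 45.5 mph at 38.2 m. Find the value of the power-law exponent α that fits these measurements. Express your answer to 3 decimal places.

Power law: V₂/V₁ = (z₂/z₁)^α ⇒ α = ln(V₂/V₁) / ln(z₂/z₁)
α = ln(45.5/37.4) / ln(38.2/6.0) = ln(1.2166) / ln(6.3667)
  = 0.19604 / 1.85108 = 0.10591

α ≈ 0.106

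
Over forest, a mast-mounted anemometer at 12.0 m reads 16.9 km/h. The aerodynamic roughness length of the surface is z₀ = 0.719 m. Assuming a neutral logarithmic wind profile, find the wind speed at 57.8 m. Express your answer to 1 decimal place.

26.3 km/h

Log law: V(z) ∝ ln(z/z₀), so V₂/V₁ = ln(z₂/z₀) / ln(z₁/z₀).
ln(57.8/0.719) = 4.3869, ln(12.0/0.719) = 2.8148
V₂ = 16.9 × 4.3869/2.8148 = 16.9 × 1.5585 = 26.3387 km/h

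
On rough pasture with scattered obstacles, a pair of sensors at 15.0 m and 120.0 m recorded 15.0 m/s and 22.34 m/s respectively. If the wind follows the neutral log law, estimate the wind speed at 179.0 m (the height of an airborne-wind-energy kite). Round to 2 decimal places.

23.75 m/s

Log law: V ∝ ln(z/z₀). From the pair, with r = V₁/V₂ = 0.67144,
ln z₀ = (ln z₁ − r·ln z₂)/(1 − r) = (2.7081 − 0.67144×4.7875)/0.32856 = -1.5415 → z₀ = 0.2141 m
V₃ = V₁ · ln(z₃/z₀)/ln(z₁/z₀) = 15.0 × 6.7289/4.2495 = 23.7515 m/s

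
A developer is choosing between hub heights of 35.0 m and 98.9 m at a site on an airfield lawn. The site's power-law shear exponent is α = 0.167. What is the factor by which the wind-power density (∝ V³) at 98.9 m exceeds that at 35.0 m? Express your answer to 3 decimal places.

1.683

Speed ratio: V_B/V_A = (z_B/z_A)^α = (98.9/35.0)^0.167 = (2.8257)^0.167 = 1.18943
Power-density ratio: P_B/P_A = (V_B/V_A)³ = (1.18943)³ = 1.68273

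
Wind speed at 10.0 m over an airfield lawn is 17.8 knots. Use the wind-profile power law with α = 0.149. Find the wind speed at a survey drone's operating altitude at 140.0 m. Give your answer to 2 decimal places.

Power-law profile: V₂ = V₁ · (z₂/z₁)^α
V₂ = 17.8 × (140.0/10.0)^0.149 = 17.8 × (14.0000)^0.149
    = 17.8 × 1.4817 = 26.3750 knots

26.38 knots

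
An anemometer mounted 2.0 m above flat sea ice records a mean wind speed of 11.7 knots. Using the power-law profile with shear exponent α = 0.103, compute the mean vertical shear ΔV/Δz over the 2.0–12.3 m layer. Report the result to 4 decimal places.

0.2337 knots/m

Power law: V₂ = V₁ · (z₂/z₁)^α = 11.7 × (6.1500)^0.103 = 14.1072 knots
ΔV/Δz = (14.1072 − 11.7)/(12.3 − 2.0) = 2.4072/10.3000 = 0.23371 knots/m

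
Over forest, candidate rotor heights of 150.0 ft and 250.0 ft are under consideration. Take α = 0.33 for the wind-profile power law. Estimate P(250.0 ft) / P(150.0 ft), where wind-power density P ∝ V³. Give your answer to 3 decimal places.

Speed ratio: V_B/V_A = (z_B/z_A)^α = (250.0/150.0)^0.33 = (1.6667)^0.33 = 1.18361
Power-density ratio: P_B/P_A = (V_B/V_A)³ = (1.18361)³ = 1.65817

1.658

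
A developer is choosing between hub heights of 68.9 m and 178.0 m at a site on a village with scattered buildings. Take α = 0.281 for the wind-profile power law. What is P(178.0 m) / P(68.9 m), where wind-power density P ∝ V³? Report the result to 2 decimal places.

Speed ratio: V_B/V_A = (z_B/z_A)^α = (178.0/68.9)^0.281 = (2.5835)^0.281 = 1.30565
Power-density ratio: P_B/P_A = (V_B/V_A)³ = (1.30565)³ = 2.22580

2.23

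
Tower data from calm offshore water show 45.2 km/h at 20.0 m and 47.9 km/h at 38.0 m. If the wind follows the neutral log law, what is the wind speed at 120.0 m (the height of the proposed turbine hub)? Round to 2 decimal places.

52.74 km/h

Log law: V ∝ ln(z/z₀). From the pair, with r = V₁/V₂ = 0.94363,
ln z₀ = (ln z₁ − r·ln z₂)/(1 − r) = (2.9957 − 0.94363×3.6376)/0.05637 = -7.7494 → z₀ = 0.0004310 m
V₃ = V₁ · ln(z₃/z₀)/ln(z₁/z₀) = 45.2 × 12.5369/10.7451 = 52.7372 km/h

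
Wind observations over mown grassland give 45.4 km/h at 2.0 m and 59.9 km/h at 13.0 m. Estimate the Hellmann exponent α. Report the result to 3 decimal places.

α ≈ 0.148

Power law: V₂/V₁ = (z₂/z₁)^α ⇒ α = ln(V₂/V₁) / ln(z₂/z₁)
α = ln(59.9/45.4) / ln(13.0/2.0) = ln(1.3194) / ln(6.5000)
  = 0.27716 / 1.87180 = 0.14807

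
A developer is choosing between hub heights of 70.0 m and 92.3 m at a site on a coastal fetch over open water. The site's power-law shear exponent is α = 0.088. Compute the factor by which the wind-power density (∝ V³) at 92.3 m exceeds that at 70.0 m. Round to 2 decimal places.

1.08

Speed ratio: V_B/V_A = (z_B/z_A)^α = (92.3/70.0)^0.088 = (1.3186)^0.088 = 1.02463
Power-density ratio: P_B/P_A = (V_B/V_A)³ = (1.02463)³ = 1.07574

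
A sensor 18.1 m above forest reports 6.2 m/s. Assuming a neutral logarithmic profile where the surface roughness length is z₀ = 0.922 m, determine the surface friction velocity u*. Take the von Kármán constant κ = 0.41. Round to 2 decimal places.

Log law: V(z) = (u*/κ) · ln(z/z₀) ⇒ u* = κ · V / ln(z/z₀)
u* = 0.41 × 6.2 / ln(18.1/0.922) = 0.41 × 6.2 / 2.9771
   = 2.5420 / 2.9771 = 0.8538 m/s

u* ≈ 0.85 m/s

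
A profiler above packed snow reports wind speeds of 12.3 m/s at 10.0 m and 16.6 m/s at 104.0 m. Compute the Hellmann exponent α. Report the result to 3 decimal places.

α ≈ 0.128

Power law: V₂/V₁ = (z₂/z₁)^α ⇒ α = ln(V₂/V₁) / ln(z₂/z₁)
α = ln(16.6/12.3) / ln(104.0/10.0) = ln(1.3496) / ln(10.4000)
  = 0.29980 / 2.34181 = 0.12802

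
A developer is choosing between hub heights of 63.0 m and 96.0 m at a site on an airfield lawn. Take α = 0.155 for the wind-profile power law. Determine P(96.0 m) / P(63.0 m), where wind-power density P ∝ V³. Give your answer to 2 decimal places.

Speed ratio: V_B/V_A = (z_B/z_A)^α = (96.0/63.0)^0.155 = (1.5238)^0.155 = 1.06747
Power-density ratio: P_B/P_A = (V_B/V_A)³ = (1.06747)³ = 1.21636

1.22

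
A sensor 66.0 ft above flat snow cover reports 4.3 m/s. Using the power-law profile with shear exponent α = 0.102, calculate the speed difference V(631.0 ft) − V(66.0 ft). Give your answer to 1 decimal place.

Power law: V₂ = V₁ · (z₂/z₁)^α = 4.3 × (9.5606)^0.102 = 5.4135 m/s
ΔV = 5.4135 − 4.3 = 1.1135 m/s

1.1 m/s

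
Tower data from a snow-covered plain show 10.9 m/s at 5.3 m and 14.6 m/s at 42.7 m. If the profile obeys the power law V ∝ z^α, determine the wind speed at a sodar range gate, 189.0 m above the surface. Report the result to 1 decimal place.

First find α: α = ln(V₂/V₁)/ln(z₂/z₁) = ln(14.6/10.9)/ln(42.7/5.3) = 0.29226/2.08649 = 0.1401
Extrapolate from 42.7 m to 189.0 m: V₃ = 14.6 × (189.0/42.7)^0.1401 = 14.6 × 1.2317 = 17.9822 m/s

18.0 m/s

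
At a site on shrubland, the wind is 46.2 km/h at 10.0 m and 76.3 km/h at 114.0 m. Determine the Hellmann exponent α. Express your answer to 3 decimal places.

α ≈ 0.206

Power law: V₂/V₁ = (z₂/z₁)^α ⇒ α = ln(V₂/V₁) / ln(z₂/z₁)
α = ln(76.3/46.2) / ln(114.0/10.0) = ln(1.6515) / ln(11.4000)
  = 0.50169 / 2.43361 = 0.20615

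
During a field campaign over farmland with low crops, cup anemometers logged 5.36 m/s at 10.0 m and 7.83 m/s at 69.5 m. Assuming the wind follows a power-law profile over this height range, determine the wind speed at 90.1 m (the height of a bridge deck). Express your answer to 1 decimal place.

8.2 m/s

First find α: α = ln(V₂/V₁)/ln(z₂/z₁) = ln(7.83/5.36)/ln(69.5/10.0) = 0.37900/1.93874 = 0.1955
Extrapolate from 69.5 m to 90.1 m: V₃ = 7.83 × (90.1/69.5)^0.1955 = 7.83 × 1.0521 = 8.2376 m/s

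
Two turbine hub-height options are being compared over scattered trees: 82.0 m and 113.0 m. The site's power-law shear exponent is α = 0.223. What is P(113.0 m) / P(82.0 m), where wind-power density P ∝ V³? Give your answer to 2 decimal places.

Speed ratio: V_B/V_A = (z_B/z_A)^α = (113.0/82.0)^0.223 = (1.3780)^0.223 = 1.07413
Power-density ratio: P_B/P_A = (V_B/V_A)³ = (1.07413)³ = 1.23928

1.24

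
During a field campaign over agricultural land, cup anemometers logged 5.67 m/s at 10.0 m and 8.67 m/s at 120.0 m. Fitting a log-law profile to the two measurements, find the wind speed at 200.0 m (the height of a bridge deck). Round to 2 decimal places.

9.29 m/s

Log law: V ∝ ln(z/z₀). From the pair, with r = V₁/V₂ = 0.65398,
ln z₀ = (ln z₁ − r·ln z₂)/(1 − r) = (2.3026 − 0.65398×4.7875)/0.34602 = -2.3939 → z₀ = 0.09127 m
V₃ = V₁ · ln(z₃/z₀)/ln(z₁/z₀) = 5.67 × 7.6922/4.6965 = 9.2867 m/s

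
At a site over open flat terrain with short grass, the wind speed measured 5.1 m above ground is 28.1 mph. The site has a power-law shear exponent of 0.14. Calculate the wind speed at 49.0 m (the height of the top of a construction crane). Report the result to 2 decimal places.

38.57 mph

Power-law profile: V₂ = V₁ · (z₂/z₁)^α
V₂ = 28.1 × (49.0/5.1)^0.14 = 28.1 × (9.6078)^0.14
    = 28.1 × 1.3727 = 38.5722 mph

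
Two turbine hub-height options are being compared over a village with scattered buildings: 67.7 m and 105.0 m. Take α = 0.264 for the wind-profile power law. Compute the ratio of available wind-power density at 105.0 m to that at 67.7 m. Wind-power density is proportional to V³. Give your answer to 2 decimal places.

Speed ratio: V_B/V_A = (z_B/z_A)^α = (105.0/67.7)^0.264 = (1.5510)^0.264 = 1.12284
Power-density ratio: P_B/P_A = (V_B/V_A)³ = (1.12284)³ = 1.41565

1.42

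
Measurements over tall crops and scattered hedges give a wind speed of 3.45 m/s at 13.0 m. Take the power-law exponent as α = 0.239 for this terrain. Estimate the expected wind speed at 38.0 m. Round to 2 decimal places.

Power-law profile: V₂ = V₁ · (z₂/z₁)^α
V₂ = 3.45 × (38.0/13.0)^0.239 = 3.45 × (2.9231)^0.239
    = 3.45 × 1.2922 = 4.4582 m/s

4.46 m/s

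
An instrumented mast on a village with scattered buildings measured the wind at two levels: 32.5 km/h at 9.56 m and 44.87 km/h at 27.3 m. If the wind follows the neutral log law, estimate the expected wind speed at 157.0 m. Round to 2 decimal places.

Log law: V ∝ ln(z/z₀). From the pair, with r = V₁/V₂ = 0.72431,
ln z₀ = (ln z₁ − r·ln z₂)/(1 − r) = (2.2576 − 0.72431×3.3069)/0.27569 = -0.4993 → z₀ = 0.6070 m
V₃ = V₁ · ln(z₃/z₀)/ln(z₁/z₀) = 32.5 × 5.5555/2.7568 = 65.4929 km/h

65.49 km/h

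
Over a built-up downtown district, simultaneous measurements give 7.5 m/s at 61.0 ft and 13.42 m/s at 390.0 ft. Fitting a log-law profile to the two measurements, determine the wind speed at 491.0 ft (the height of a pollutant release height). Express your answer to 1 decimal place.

14.2 m/s

Log law: V ∝ ln(z/z₀). From the pair, with r = V₁/V₂ = 0.55887,
ln z₀ = (ln z₁ − r·ln z₂)/(1 − r) = (4.1109 − 0.55887×5.9661)/0.44113 = 1.7604 → z₀ = 5.815 ft
V₃ = V₁ · ln(z₃/z₀)/ln(z₁/z₀) = 7.5 × 4.4360/2.3504 = 14.1549 m/s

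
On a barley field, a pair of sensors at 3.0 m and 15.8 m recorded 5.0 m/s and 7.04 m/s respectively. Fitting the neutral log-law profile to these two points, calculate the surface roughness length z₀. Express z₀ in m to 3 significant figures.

Log law: V(z) ∝ ln(z/z₀). With r = V₁/V₂ = 5.0/7.04 = 0.71023,
r · ln(z₂/z₀) = ln(z₁/z₀) ⇒ ln z₀ = (ln z₁ − r·ln z₂)/(1 − r)
ln z₀ = (1.09861 − 0.71023×2.76001) / 0.28977 = -2.9734
z₀ = exp(-2.9734) = 0.05113 m

z₀ ≈ 0.0511 m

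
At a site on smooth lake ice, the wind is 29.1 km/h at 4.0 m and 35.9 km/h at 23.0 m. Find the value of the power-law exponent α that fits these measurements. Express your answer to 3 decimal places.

Power law: V₂/V₁ = (z₂/z₁)^α ⇒ α = ln(V₂/V₁) / ln(z₂/z₁)
α = ln(35.9/29.1) / ln(23.0/4.0) = ln(1.2337) / ln(5.7500)
  = 0.21000 / 1.74920 = 0.12005

α ≈ 0.120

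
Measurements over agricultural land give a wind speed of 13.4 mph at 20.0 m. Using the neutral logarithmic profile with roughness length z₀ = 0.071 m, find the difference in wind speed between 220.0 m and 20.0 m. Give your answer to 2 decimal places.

5.70 mph

Log law: V₂ = V₁ · ln(z₂/z₀)/ln(z₁/z₀) = 13.4 × 8.0387/5.6408 = 19.0963 mph
ΔV = 19.0963 − 13.4 = 5.6963 mph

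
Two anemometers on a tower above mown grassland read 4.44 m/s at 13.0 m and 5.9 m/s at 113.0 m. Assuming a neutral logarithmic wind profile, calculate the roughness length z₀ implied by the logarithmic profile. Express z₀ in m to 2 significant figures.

Log law: V(z) ∝ ln(z/z₀). With r = V₁/V₂ = 4.44/5.9 = 0.75254,
r · ln(z₂/z₀) = ln(z₁/z₀) ⇒ ln z₀ = (ln z₁ − r·ln z₂)/(1 − r)
ln z₀ = (2.56495 − 0.75254×4.72739) / 0.24746 = -4.0112
z₀ = exp(-4.0112) = 0.01811 m

z₀ ≈ 0.018 m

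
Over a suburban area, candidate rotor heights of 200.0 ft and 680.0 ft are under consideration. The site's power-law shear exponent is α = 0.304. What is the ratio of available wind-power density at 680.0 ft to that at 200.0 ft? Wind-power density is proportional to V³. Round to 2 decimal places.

Speed ratio: V_B/V_A = (z_B/z_A)^α = (680.0/200.0)^0.304 = (3.4000)^0.304 = 1.45067
Power-density ratio: P_B/P_A = (V_B/V_A)³ = (1.45067)³ = 3.05287

3.05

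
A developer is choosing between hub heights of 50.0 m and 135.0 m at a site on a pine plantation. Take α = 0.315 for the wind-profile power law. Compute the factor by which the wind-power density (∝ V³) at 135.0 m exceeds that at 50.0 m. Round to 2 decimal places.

Speed ratio: V_B/V_A = (z_B/z_A)^α = (135.0/50.0)^0.315 = (2.7000)^0.315 = 1.36735
Power-density ratio: P_B/P_A = (V_B/V_A)³ = (1.36735)³ = 2.55646

2.56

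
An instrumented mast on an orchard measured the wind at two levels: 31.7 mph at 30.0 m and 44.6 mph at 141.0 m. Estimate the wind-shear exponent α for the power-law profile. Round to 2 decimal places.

Power law: V₂/V₁ = (z₂/z₁)^α ⇒ α = ln(V₂/V₁) / ln(z₂/z₁)
α = ln(44.6/31.7) / ln(141.0/30.0) = ln(1.4069) / ln(4.7000)
  = 0.34142 / 1.54756 = 0.22062

α ≈ 0.22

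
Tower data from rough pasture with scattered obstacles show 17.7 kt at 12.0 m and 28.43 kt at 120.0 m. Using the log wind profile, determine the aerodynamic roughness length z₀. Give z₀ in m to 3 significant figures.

z₀ ≈ 0.269 m

Log law: V(z) ∝ ln(z/z₀). With r = V₁/V₂ = 17.7/28.43 = 0.62258,
r · ln(z₂/z₀) = ln(z₁/z₀) ⇒ ln z₀ = (ln z₁ − r·ln z₂)/(1 − r)
ln z₀ = (2.48491 − 0.62258×4.78749) / 0.37742 = -1.3134
z₀ = exp(-1.3134) = 0.2689 m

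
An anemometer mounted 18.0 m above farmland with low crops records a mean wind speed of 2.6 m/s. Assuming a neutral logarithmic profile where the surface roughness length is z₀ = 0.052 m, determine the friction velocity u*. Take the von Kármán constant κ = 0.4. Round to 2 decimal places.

Log law: V(z) = (u*/κ) · ln(z/z₀) ⇒ u* = κ · V / ln(z/z₀)
u* = 0.4 × 2.6 / ln(18.0/0.052) = 0.4 × 2.6 / 5.8469
   = 1.0400 / 5.8469 = 0.1779 m/s

u* ≈ 0.18 m/s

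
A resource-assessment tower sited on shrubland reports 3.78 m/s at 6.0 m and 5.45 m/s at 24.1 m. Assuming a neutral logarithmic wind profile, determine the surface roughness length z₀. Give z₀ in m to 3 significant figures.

z₀ ≈ 0.258 m

Log law: V(z) ∝ ln(z/z₀). With r = V₁/V₂ = 3.78/5.45 = 0.69358,
r · ln(z₂/z₀) = ln(z₁/z₀) ⇒ ln z₀ = (ln z₁ − r·ln z₂)/(1 − r)
ln z₀ = (1.79176 − 0.69358×3.18221) / 0.30642 = -1.3555
z₀ = exp(-1.3555) = 0.2578 m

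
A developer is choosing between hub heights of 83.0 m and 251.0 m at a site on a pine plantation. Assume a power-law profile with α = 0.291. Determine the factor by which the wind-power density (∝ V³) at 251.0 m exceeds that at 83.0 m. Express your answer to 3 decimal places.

2.628

Speed ratio: V_B/V_A = (z_B/z_A)^α = (251.0/83.0)^0.291 = (3.0241)^0.291 = 1.37992
Power-density ratio: P_B/P_A = (V_B/V_A)³ = (1.37992)³ = 2.62760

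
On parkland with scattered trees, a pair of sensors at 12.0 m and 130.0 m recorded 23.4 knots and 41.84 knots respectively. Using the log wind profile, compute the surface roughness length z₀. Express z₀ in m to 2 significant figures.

Log law: V(z) ∝ ln(z/z₀). With r = V₁/V₂ = 23.4/41.84 = 0.55927,
r · ln(z₂/z₀) = ln(z₁/z₀) ⇒ ln z₀ = (ln z₁ − r·ln z₂)/(1 − r)
ln z₀ = (2.48491 − 0.55927×4.86753) / 0.44073 = -0.5386
z₀ = exp(-0.5386) = 0.5836 m

z₀ ≈ 0.58 m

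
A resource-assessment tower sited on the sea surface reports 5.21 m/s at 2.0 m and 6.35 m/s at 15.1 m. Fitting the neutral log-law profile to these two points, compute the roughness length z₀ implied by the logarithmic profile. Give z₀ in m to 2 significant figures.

Log law: V(z) ∝ ln(z/z₀). With r = V₁/V₂ = 5.21/6.35 = 0.82047,
r · ln(z₂/z₀) = ln(z₁/z₀) ⇒ ln z₀ = (ln z₁ − r·ln z₂)/(1 − r)
ln z₀ = (0.69315 − 0.82047×2.71469) / 0.17953 = -8.5457
z₀ = exp(-8.5457) = 0.0001944 m

z₀ ≈ 0.00019 m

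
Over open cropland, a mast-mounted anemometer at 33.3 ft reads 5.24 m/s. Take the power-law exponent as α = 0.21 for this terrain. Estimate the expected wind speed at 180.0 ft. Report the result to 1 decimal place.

7.5 m/s

Power-law profile: V₂ = V₁ · (z₂/z₁)^α
V₂ = 5.24 × (180.0/33.3)^0.21 = 5.24 × (5.4054)^0.21
    = 5.24 × 1.4253 = 7.4684 m/s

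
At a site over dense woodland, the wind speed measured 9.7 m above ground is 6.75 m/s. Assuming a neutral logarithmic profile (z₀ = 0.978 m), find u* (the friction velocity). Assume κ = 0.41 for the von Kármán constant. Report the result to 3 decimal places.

u* ≈ 1.206 m/s

Log law: V(z) = (u*/κ) · ln(z/z₀) ⇒ u* = κ · V / ln(z/z₀)
u* = 0.41 × 6.75 / ln(9.7/0.978) = 0.41 × 6.75 / 2.2944
   = 2.7675 / 2.2944 = 1.2062 m/s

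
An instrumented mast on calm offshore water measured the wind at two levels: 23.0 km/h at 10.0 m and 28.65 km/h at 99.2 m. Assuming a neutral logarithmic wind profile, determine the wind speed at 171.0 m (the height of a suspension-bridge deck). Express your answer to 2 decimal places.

29.99 km/h

Log law: V ∝ ln(z/z₀). From the pair, with r = V₁/V₂ = 0.80279,
ln z₀ = (ln z₁ − r·ln z₂)/(1 − r) = (2.3026 − 0.80279×4.5971)/0.19721 = -7.0381 → z₀ = 0.0008778 m
V₃ = V₁ · ln(z₃/z₀)/ln(z₁/z₀) = 23.0 × 12.1797/9.3407 = 29.9908 km/h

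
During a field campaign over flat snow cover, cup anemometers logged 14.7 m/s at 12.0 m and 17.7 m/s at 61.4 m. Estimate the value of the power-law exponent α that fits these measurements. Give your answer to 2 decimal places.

Power law: V₂/V₁ = (z₂/z₁)^α ⇒ α = ln(V₂/V₁) / ln(z₂/z₁)
α = ln(17.7/14.7) / ln(61.4/12.0) = ln(1.2041) / ln(5.1167)
  = 0.18572 / 1.63250 = 0.11376

α ≈ 0.11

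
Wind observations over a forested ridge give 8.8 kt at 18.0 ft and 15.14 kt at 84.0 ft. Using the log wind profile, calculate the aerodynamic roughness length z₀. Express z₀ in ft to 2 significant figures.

z₀ ≈ 2.1 ft

Log law: V(z) ∝ ln(z/z₀). With r = V₁/V₂ = 8.8/15.14 = 0.58124,
r · ln(z₂/z₀) = ln(z₁/z₀) ⇒ ln z₀ = (ln z₁ − r·ln z₂)/(1 − r)
ln z₀ = (2.89037 − 0.58124×4.43082) / 0.41876 = 0.7522
z₀ = exp(0.7522) = 2.122 ft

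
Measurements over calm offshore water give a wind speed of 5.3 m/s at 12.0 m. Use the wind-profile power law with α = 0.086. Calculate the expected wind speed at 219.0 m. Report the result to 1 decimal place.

6.8 m/s

Power-law profile: V₂ = V₁ · (z₂/z₁)^α
V₂ = 5.3 × (219.0/12.0)^0.086 = 5.3 × (18.2500)^0.086
    = 5.3 × 1.2837 = 6.8037 m/s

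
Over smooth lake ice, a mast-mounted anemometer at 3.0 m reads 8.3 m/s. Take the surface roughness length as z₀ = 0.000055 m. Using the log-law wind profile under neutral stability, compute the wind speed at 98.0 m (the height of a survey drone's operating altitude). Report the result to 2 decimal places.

Log law: V(z) ∝ ln(z/z₀), so V₂/V₁ = ln(z₂/z₀) / ln(z₁/z₀).
ln(98.0/0.000055) = 14.3931, ln(3.0/0.000055) = 10.9068
V₂ = 8.3 × 14.3931/10.9068 = 8.3 × 1.3196 = 10.9531 m/s

10.95 m/s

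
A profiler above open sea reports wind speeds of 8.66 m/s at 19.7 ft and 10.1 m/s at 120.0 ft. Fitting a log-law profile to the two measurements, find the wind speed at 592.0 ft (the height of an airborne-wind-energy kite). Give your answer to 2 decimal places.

11.37 m/s

Log law: V ∝ ln(z/z₀). From the pair, with r = V₁/V₂ = 0.85743,
ln z₀ = (ln z₁ − r·ln z₂)/(1 − r) = (2.9806 − 0.85743×4.7875)/0.14257 = -7.8857 → z₀ = 0.0003761 ft
V₃ = V₁ · ln(z₃/z₀)/ln(z₁/z₀) = 8.66 × 14.2692/10.8663 = 11.3720 m/s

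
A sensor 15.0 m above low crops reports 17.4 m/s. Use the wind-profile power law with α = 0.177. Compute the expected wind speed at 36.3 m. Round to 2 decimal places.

20.35 m/s

Power-law profile: V₂ = V₁ · (z₂/z₁)^α
V₂ = 17.4 × (36.3/15.0)^0.177 = 17.4 × (2.4200)^0.177
    = 17.4 × 1.1693 = 20.3463 m/s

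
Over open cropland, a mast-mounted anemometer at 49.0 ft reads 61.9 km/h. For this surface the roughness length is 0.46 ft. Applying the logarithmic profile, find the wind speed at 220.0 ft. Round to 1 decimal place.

Log law: V(z) ∝ ln(z/z₀), so V₂/V₁ = ln(z₂/z₀) / ln(z₁/z₀).
ln(220.0/0.46) = 6.1702, ln(49.0/0.46) = 4.6683
V₂ = 61.9 × 6.1702/4.6683 = 61.9 × 1.3217 = 81.8132 km/h

81.8 km/h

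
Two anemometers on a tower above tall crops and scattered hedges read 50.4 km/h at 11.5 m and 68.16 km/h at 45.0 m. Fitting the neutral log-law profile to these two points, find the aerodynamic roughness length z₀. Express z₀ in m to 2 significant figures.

Log law: V(z) ∝ ln(z/z₀). With r = V₁/V₂ = 50.4/68.16 = 0.73944,
r · ln(z₂/z₀) = ln(z₁/z₀) ⇒ ln z₀ = (ln z₁ − r·ln z₂)/(1 − r)
ln z₀ = (2.44235 − 0.73944×3.80666) / 0.26056 = -1.4294
z₀ = exp(-1.4294) = 0.2395 m

z₀ ≈ 0.24 m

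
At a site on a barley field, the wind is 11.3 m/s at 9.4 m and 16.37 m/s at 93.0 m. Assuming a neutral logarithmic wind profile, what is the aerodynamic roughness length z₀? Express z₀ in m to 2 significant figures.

z₀ ≈ 0.057 m

Log law: V(z) ∝ ln(z/z₀). With r = V₁/V₂ = 11.3/16.37 = 0.69029,
r · ln(z₂/z₀) = ln(z₁/z₀) ⇒ ln z₀ = (ln z₁ − r·ln z₂)/(1 − r)
ln z₀ = (2.24071 − 0.69029×4.53260) / 0.30971 = -2.8674
z₀ = exp(-2.8674) = 0.05684 m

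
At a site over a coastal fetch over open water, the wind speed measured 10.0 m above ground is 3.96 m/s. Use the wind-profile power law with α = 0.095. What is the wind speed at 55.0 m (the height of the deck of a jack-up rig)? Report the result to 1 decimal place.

Power-law profile: V₂ = V₁ · (z₂/z₁)^α
V₂ = 3.96 × (55.0/10.0)^0.095 = 3.96 × (5.5000)^0.095
    = 3.96 × 1.1758 = 4.6562 m/s

4.7 m/s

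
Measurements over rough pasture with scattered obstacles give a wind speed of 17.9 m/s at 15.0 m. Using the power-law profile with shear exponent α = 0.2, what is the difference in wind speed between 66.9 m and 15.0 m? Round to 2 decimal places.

6.24 m/s

Power law: V₂ = V₁ · (z₂/z₁)^α = 17.9 × (4.4600)^0.2 = 24.1390 m/s
ΔV = 24.1390 − 17.9 = 6.2390 m/s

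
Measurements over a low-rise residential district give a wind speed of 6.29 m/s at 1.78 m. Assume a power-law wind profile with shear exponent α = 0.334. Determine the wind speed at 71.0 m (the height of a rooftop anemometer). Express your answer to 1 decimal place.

21.5 m/s

Power-law profile: V₂ = V₁ · (z₂/z₁)^α
V₂ = 6.29 × (71.0/1.78)^0.334 = 6.29 × (39.8876)^0.334
    = 6.29 × 3.4252 = 21.5442 m/s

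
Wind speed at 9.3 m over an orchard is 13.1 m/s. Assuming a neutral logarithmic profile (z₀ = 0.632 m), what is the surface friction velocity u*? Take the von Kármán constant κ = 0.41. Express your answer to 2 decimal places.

u* ≈ 2.00 m/s

Log law: V(z) = (u*/κ) · ln(z/z₀) ⇒ u* = κ · V / ln(z/z₀)
u* = 0.41 × 13.1 / ln(9.3/0.632) = 0.41 × 13.1 / 2.6889
   = 5.3710 / 2.6889 = 1.9975 m/s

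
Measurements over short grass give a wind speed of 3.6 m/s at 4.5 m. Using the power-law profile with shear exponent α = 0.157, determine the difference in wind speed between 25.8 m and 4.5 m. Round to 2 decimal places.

Power law: V₂ = V₁ · (z₂/z₁)^α = 3.6 × (5.7333)^0.157 = 4.7356 m/s
ΔV = 4.7356 − 3.6 = 1.1356 m/s

1.14 m/s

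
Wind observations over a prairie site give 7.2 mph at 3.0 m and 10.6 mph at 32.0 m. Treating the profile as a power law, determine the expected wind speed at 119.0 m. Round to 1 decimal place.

First find α: α = ln(V₂/V₁)/ln(z₂/z₁) = ln(10.6/7.2)/ln(32.0/3.0) = 0.38677/2.36712 = 0.1634
Extrapolate from 32.0 m to 119.0 m: V₃ = 10.6 × (119.0/32.0)^0.1634 = 10.6 × 1.2394 = 13.1373 mph

13.1 mph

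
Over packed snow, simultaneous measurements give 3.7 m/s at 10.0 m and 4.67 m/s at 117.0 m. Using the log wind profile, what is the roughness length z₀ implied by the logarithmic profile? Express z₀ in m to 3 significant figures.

Log law: V(z) ∝ ln(z/z₀). With r = V₁/V₂ = 3.7/4.67 = 0.79229,
r · ln(z₂/z₀) = ln(z₁/z₀) ⇒ ln z₀ = (ln z₁ − r·ln z₂)/(1 − r)
ln z₀ = (2.30259 − 0.79229×4.76217) / 0.20771 = -7.0794
z₀ = exp(-7.0794) = 0.0008423 m

z₀ ≈ 0.000842 m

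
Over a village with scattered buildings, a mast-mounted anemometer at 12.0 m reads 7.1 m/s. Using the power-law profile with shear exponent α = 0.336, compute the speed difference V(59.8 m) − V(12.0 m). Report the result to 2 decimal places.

Power law: V₂ = V₁ · (z₂/z₁)^α = 7.1 × (4.9833)^0.336 = 12.1794 m/s
ΔV = 12.1794 − 7.1 = 5.0794 m/s

5.08 m/s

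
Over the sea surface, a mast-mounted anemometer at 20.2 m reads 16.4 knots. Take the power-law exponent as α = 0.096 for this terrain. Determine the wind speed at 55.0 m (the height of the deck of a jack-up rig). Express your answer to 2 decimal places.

18.06 knots

Power-law profile: V₂ = V₁ · (z₂/z₁)^α
V₂ = 16.4 × (55.0/20.2)^0.096 = 16.4 × (2.7228)^0.096
    = 16.4 × 1.1009 = 18.0553 knots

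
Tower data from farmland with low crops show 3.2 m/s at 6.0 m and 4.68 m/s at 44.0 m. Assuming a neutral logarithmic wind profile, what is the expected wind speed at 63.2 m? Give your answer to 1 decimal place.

4.9 m/s

Log law: V ∝ ln(z/z₀). From the pair, with r = V₁/V₂ = 0.68376,
ln z₀ = (ln z₁ − r·ln z₂)/(1 − r) = (1.7918 − 0.68376×3.7842)/0.31624 = -2.5162 → z₀ = 0.08077 m
V₃ = V₁ · ln(z₃/z₀)/ln(z₁/z₀) = 3.2 × 6.6625/4.3080 = 4.9490 m/s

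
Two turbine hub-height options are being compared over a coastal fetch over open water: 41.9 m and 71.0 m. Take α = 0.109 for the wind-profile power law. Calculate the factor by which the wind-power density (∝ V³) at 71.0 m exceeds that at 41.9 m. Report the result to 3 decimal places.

1.188

Speed ratio: V_B/V_A = (z_B/z_A)^α = (71.0/41.9)^0.109 = (1.6945)^0.109 = 1.05917
Power-density ratio: P_B/P_A = (V_B/V_A)³ = (1.05917)³ = 1.18822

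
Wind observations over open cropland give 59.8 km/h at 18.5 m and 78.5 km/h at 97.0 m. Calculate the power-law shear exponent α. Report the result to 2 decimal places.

Power law: V₂/V₁ = (z₂/z₁)^α ⇒ α = ln(V₂/V₁) / ln(z₂/z₁)
α = ln(78.5/59.8) / ln(97.0/18.5) = ln(1.3127) / ln(5.2432)
  = 0.27209 / 1.65694 = 0.16421

α ≈ 0.16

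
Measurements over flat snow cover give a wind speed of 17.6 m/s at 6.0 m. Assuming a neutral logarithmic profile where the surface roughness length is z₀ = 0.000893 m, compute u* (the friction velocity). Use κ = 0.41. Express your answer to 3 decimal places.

u* ≈ 0.819 m/s

Log law: V(z) = (u*/κ) · ln(z/z₀) ⇒ u* = κ · V / ln(z/z₀)
u* = 0.41 × 17.6 / ln(6.0/0.000893) = 0.41 × 17.6 / 8.8127
   = 7.2160 / 8.8127 = 0.8188 m/s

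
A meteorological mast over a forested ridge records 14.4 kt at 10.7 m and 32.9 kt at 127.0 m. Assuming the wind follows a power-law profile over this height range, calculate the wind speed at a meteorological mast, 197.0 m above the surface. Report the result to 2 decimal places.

First find α: α = ln(V₂/V₁)/ln(z₂/z₁) = ln(32.9/14.4)/ln(127.0/10.7) = 0.82624/2.47394 = 0.3340
Extrapolate from 127.0 m to 197.0 m: V₃ = 32.9 × (197.0/127.0)^0.3340 = 32.9 × 1.1579 = 38.0955 kt

38.10 kt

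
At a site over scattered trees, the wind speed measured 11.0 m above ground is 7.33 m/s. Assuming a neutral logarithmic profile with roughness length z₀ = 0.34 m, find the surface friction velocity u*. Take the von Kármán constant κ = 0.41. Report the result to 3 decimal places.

Log law: V(z) = (u*/κ) · ln(z/z₀) ⇒ u* = κ · V / ln(z/z₀)
u* = 0.41 × 7.33 / ln(11.0/0.34) = 0.41 × 7.33 / 3.4767
   = 3.0053 / 3.4767 = 0.8644 m/s

u* ≈ 0.864 m/s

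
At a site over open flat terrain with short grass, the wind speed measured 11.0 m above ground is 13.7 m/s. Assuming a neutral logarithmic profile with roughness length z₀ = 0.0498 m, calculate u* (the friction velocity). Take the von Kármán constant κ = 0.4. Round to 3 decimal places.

u* ≈ 1.015 m/s

Log law: V(z) = (u*/κ) · ln(z/z₀) ⇒ u* = κ · V / ln(z/z₀)
u* = 0.4 × 13.7 / ln(11.0/0.0498) = 0.4 × 13.7 / 5.3976
   = 5.4800 / 5.3976 = 1.0153 m/s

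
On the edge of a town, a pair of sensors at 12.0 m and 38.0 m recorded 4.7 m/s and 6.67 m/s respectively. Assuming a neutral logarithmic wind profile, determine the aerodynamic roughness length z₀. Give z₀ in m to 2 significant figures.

Log law: V(z) ∝ ln(z/z₀). With r = V₁/V₂ = 4.7/6.67 = 0.70465,
r · ln(z₂/z₀) = ln(z₁/z₀) ⇒ ln z₀ = (ln z₁ − r·ln z₂)/(1 − r)
ln z₀ = (2.48491 − 0.70465×3.63759) / 0.29535 = -0.2651
z₀ = exp(-0.2651) = 0.7671 m

z₀ ≈ 0.77 m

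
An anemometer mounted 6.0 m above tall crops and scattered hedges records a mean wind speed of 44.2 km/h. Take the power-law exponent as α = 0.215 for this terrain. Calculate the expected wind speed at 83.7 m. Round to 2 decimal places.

Power-law profile: V₂ = V₁ · (z₂/z₁)^α
V₂ = 44.2 × (83.7/6.0)^0.215 = 44.2 × (13.9500)^0.215
    = 44.2 × 1.7623 = 77.8943 km/h

77.89 km/h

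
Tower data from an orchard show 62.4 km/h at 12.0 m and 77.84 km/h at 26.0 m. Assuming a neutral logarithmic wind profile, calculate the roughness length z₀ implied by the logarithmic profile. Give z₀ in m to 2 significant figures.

z₀ ≈ 0.53 m

Log law: V(z) ∝ ln(z/z₀). With r = V₁/V₂ = 62.4/77.84 = 0.80164,
r · ln(z₂/z₀) = ln(z₁/z₀) ⇒ ln z₀ = (ln z₁ − r·ln z₂)/(1 − r)
ln z₀ = (2.48491 − 0.80164×3.25810) / 0.19836 = -0.6399
z₀ = exp(-0.6399) = 0.5273 m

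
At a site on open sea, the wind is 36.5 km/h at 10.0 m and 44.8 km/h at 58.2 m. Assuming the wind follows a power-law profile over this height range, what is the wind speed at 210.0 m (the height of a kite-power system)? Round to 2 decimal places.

52.01 km/h

First find α: α = ln(V₂/V₁)/ln(z₂/z₁) = ln(44.8/36.5)/ln(58.2/10.0) = 0.20490/1.76130 = 0.1163
Extrapolate from 58.2 m to 210.0 m: V₃ = 44.8 × (210.0/58.2)^0.1163 = 44.8 × 1.1610 = 52.0127 km/h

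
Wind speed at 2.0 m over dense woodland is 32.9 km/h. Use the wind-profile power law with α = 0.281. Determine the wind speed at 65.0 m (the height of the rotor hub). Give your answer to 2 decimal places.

87.51 km/h

Power-law profile: V₂ = V₁ · (z₂/z₁)^α
V₂ = 32.9 × (65.0/2.0)^0.281 = 32.9 × (32.5000)^0.281
    = 32.9 × 2.6597 = 87.5055 km/h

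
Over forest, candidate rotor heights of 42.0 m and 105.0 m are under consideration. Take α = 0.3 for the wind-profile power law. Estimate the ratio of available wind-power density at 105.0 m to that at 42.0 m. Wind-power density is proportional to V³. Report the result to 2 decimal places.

Speed ratio: V_B/V_A = (z_B/z_A)^α = (105.0/42.0)^0.3 = (2.5000)^0.3 = 1.31638
Power-density ratio: P_B/P_A = (V_B/V_A)³ = (1.31638)³ = 2.28111

2.28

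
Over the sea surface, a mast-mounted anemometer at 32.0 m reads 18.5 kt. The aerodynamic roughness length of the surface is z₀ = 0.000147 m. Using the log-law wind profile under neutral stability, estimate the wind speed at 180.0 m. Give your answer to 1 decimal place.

Log law: V(z) ∝ ln(z/z₀), so V₂/V₁ = ln(z₂/z₀) / ln(z₁/z₀).
ln(180.0/0.000147) = 14.0180, ln(32.0/0.000147) = 12.2908
V₂ = 18.5 × 14.0180/12.2908 = 18.5 × 1.1405 = 21.0998 kt

21.1 kt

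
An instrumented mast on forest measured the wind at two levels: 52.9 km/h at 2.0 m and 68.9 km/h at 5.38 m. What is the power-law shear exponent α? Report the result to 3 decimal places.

Power law: V₂/V₁ = (z₂/z₁)^α ⇒ α = ln(V₂/V₁) / ln(z₂/z₁)
α = ln(68.9/52.9) / ln(5.38/2.0) = ln(1.3025) / ln(2.6900)
  = 0.26425 / 0.98954 = 0.26705

α ≈ 0.267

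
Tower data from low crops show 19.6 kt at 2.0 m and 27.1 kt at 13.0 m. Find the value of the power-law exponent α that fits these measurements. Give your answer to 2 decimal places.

α ≈ 0.17

Power law: V₂/V₁ = (z₂/z₁)^α ⇒ α = ln(V₂/V₁) / ln(z₂/z₁)
α = ln(27.1/19.6) / ln(13.0/2.0) = ln(1.3827) / ln(6.5000)
  = 0.32400 / 1.87180 = 0.17310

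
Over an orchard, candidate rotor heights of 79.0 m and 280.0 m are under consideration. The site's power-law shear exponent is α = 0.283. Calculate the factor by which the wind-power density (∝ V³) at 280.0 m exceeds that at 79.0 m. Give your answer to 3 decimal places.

2.928

Speed ratio: V_B/V_A = (z_B/z_A)^α = (280.0/79.0)^0.283 = (3.5443)^0.283 = 1.43060
Power-density ratio: P_B/P_A = (V_B/V_A)³ = (1.43060)³ = 2.92787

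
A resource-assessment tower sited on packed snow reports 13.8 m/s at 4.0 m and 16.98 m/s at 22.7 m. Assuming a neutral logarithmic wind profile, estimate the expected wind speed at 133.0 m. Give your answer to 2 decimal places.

Log law: V ∝ ln(z/z₀). From the pair, with r = V₁/V₂ = 0.81272,
ln z₀ = (ln z₁ − r·ln z₂)/(1 − r) = (1.3863 − 0.81272×3.1224)/0.18728 = -6.1476 → z₀ = 0.002139 m
V₃ = V₁ · ln(z₃/z₀)/ln(z₁/z₀) = 13.8 × 11.0379/7.5339 = 20.2185 m/s

20.22 m/s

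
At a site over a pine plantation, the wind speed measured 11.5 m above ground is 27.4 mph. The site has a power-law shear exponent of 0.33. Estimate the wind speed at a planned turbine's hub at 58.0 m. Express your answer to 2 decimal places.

Power-law profile: V₂ = V₁ · (z₂/z₁)^α
V₂ = 27.4 × (58.0/11.5)^0.33 = 27.4 × (5.0435)^0.33
    = 27.4 × 1.7057 = 46.7360 mph

46.74 mph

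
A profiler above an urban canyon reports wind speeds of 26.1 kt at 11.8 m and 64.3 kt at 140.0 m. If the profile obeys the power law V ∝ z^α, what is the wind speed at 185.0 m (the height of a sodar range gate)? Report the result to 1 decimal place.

First find α: α = ln(V₂/V₁)/ln(z₂/z₁) = ln(64.3/26.1)/ln(140.0/11.8) = 0.90162/2.47354 = 0.3645
Extrapolate from 140.0 m to 185.0 m: V₃ = 64.3 × (185.0/140.0)^0.3645 = 64.3 × 1.1069 = 71.1758 kt

71.2 kt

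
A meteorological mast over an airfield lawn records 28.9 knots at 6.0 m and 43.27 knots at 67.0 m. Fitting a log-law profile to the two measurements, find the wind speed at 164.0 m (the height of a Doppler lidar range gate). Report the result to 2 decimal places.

48.60 knots

Log law: V ∝ ln(z/z₀). From the pair, with r = V₁/V₂ = 0.66790,
ln z₀ = (ln z₁ − r·ln z₂)/(1 − r) = (1.7918 − 0.66790×4.2047)/0.33210 = -3.0610 → z₀ = 0.04684 m
V₃ = V₁ · ln(z₃/z₀)/ln(z₁/z₀) = 28.9 × 8.1608/4.8527 = 48.6011 knots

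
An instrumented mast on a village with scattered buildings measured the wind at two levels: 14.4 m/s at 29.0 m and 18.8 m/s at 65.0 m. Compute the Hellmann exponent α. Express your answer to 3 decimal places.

Power law: V₂/V₁ = (z₂/z₁)^α ⇒ α = ln(V₂/V₁) / ln(z₂/z₁)
α = ln(18.8/14.4) / ln(65.0/29.0) = ln(1.3056) / ln(2.2414)
  = 0.26663 / 0.80709 = 0.33036

α ≈ 0.330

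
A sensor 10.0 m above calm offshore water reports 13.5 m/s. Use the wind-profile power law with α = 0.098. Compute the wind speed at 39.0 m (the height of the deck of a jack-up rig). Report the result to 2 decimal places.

15.43 m/s

Power-law profile: V₂ = V₁ · (z₂/z₁)^α
V₂ = 13.5 × (39.0/10.0)^0.098 = 13.5 × (3.9000)^0.098
    = 13.5 × 1.1427 = 15.4262 m/s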